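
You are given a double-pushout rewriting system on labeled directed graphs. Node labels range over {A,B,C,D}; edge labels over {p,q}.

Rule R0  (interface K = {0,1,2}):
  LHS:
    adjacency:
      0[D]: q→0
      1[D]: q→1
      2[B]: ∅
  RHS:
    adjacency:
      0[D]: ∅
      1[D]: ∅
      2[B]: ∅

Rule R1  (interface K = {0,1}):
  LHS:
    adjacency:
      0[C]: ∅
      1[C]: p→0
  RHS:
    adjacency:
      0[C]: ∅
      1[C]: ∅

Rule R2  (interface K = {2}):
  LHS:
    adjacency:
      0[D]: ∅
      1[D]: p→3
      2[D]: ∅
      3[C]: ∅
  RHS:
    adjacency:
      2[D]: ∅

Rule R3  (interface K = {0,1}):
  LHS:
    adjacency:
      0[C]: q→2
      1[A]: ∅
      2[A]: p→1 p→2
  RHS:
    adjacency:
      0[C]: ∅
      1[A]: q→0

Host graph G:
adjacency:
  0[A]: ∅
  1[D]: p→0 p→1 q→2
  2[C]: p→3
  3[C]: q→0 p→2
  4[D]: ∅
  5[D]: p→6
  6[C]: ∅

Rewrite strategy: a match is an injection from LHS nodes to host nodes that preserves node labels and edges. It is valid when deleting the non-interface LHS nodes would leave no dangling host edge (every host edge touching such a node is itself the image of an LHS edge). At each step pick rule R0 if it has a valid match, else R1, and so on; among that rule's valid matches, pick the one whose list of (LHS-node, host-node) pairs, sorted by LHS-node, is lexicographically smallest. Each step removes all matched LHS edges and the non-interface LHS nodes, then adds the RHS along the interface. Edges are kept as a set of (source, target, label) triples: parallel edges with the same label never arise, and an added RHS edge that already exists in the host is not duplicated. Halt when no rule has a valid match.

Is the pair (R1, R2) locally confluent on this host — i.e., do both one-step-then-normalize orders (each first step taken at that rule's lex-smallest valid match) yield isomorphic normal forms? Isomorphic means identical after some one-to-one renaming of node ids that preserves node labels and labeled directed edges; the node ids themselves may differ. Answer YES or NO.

branch R1-first: apply at {0↦2, 1↦3} → |E|=6, then 2 more step(s) → NF |V|=4 |E|=4 V={0:A, 1:D, 2:C, 3:C} E=1-p->0 1-p->1 1-q->2 3-q->0
branch R2-first: apply at {0↦4, 1↦5, 2↦1, 3↦6} → |E|=6, then 2 more step(s) → NF |V|=4 |E|=4 V={0:A, 1:D, 2:C, 3:C} E=1-p->0 1-p->1 1-q->2 3-q->0
graphs isomorphic (equal up to label-preserving node renaming)

Answer: YES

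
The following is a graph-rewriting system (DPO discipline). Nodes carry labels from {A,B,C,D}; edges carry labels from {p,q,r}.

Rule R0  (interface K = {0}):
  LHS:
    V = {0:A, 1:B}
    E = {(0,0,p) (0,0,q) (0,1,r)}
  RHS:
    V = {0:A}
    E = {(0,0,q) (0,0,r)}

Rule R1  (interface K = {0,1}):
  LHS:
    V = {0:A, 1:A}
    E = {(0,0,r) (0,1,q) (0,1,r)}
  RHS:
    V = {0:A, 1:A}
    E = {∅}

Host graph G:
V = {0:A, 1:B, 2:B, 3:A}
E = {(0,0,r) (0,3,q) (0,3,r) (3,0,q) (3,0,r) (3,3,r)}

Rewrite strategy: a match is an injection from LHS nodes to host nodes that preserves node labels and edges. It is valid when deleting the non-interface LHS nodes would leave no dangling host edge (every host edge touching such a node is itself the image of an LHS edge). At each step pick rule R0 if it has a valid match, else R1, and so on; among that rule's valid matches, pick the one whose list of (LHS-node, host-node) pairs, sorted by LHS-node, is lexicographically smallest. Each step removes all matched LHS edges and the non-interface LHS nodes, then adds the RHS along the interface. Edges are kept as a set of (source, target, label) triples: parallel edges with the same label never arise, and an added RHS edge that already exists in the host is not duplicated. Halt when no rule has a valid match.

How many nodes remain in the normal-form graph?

start.  V:4 E:6  edges: 0-r->0 0-q->3 0-r->3 3-q->0 3-r->0 3-r->3
1. fire R1 via {0↦0, 1↦3}  →  V:4 E:3  edges: 3-q->0 3-r->0 3-r->3
2. fire R1 via {0↦3, 1↦0}  →  V:4 E:0  edges: ∅
normal form: no rule applies after step 2
NF nodes: {0:A, 1:B, 2:B, 3:A}

Answer: 4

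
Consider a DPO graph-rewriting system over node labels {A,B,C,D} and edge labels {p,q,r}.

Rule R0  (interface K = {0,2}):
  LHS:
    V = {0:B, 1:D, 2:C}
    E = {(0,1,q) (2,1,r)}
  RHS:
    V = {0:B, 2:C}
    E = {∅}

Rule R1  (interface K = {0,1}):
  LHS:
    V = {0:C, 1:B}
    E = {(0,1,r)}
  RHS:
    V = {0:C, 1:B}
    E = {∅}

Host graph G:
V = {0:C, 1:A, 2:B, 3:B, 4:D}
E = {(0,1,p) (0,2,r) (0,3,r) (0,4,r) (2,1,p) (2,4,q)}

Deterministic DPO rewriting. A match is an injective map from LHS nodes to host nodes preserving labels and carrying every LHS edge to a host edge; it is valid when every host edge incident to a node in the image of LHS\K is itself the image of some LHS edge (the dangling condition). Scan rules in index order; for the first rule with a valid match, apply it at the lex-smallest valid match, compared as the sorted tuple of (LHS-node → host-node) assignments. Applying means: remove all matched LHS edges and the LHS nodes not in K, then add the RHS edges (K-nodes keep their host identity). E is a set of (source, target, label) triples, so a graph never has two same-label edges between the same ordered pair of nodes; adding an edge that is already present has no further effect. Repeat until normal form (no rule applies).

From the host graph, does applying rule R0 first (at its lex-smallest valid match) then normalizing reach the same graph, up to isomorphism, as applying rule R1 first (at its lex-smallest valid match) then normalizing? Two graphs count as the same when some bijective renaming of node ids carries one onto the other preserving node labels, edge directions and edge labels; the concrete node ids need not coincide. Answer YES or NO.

branch R0-first: apply at {0↦2, 1↦4, 2↦0} → |E|=4, then 2 more step(s) → NF |V|=4 |E|=2 V={0:C, 1:A, 2:B, 3:B} E=0-p->1 2-p->1
branch R1-first: apply at {0↦0, 1↦2} → |E|=5, then 2 more step(s) → NF |V|=4 |E|=2 V={0:C, 1:A, 2:B, 3:B} E=0-p->1 2-p->1
graphs isomorphic (equal up to label-preserving node renaming)

Answer: YES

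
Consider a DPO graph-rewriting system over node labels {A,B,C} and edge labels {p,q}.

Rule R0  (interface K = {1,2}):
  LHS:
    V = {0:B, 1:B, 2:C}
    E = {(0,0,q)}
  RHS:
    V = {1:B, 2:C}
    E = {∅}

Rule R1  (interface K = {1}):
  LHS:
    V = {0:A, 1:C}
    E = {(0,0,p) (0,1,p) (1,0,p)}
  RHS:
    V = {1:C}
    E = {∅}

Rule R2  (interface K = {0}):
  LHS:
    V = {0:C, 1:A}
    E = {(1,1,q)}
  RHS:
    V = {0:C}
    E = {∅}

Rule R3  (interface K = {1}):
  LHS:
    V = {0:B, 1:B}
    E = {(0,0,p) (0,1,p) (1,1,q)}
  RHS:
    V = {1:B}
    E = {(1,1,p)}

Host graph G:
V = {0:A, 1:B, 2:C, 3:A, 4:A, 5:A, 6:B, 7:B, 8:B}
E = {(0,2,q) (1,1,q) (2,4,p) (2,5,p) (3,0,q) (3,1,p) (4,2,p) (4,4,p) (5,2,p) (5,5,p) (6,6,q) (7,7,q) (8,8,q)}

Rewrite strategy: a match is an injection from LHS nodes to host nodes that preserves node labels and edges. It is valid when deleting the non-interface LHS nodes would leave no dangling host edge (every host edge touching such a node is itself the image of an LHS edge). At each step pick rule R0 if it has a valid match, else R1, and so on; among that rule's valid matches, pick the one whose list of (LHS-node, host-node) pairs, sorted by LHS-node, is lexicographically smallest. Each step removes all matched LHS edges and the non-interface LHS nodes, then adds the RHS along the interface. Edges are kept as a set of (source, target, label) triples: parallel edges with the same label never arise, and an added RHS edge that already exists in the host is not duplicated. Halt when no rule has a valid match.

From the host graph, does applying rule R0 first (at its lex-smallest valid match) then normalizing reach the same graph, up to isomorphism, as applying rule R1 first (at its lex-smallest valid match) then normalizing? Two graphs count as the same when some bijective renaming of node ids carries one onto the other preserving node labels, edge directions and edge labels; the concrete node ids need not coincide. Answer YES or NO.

Answer: YES

Steps:
branch R0-first: apply at {0↦6, 1↦1, 2↦2} → |E|=12, then 4 more step(s) → NF |V|=4 |E|=4 V={0:A, 1:B, 2:C, 3:A} E=0-q->2 1-q->1 3-q->0 3-p->1
branch R1-first: apply at {0↦4, 1↦2} → |E|=10, then 4 more step(s) → NF |V|=4 |E|=4 V={0:A, 1:B, 2:C, 3:A} E=0-q->2 1-q->1 3-q->0 3-p->1
graphs isomorphic (equal up to label-preserving node renaming)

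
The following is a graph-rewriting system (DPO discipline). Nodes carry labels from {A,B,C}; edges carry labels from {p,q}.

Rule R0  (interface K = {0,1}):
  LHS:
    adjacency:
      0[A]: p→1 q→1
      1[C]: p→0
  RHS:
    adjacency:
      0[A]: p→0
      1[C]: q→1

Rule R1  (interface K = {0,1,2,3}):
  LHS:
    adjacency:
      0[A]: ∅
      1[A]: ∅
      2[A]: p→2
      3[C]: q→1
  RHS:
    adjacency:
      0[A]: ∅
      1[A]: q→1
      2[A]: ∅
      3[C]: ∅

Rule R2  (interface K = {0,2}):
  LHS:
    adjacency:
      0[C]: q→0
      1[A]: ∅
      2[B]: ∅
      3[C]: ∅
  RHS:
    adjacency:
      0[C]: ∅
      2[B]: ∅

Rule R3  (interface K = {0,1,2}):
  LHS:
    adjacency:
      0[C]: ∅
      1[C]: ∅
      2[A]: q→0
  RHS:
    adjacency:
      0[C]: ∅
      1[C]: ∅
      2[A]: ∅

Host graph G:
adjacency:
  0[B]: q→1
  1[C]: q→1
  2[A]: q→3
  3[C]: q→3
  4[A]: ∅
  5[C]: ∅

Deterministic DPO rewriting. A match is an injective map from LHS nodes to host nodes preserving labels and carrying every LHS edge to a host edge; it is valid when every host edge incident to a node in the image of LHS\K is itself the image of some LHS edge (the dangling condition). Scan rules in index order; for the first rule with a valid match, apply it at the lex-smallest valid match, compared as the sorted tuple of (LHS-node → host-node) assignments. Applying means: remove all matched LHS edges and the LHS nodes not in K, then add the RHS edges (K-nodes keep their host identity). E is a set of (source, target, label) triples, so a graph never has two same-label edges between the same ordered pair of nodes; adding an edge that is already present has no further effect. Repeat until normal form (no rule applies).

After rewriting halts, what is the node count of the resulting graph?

Answer: 4

Rewrite trace:
initial: |V|=6 |E|=4  E = 0-q->1 1-q->1 2-q->3 3-q->3
step 1: apply R2 at {0↦1, 1↦4, 2↦0, 3↦5}  → |V|=4 |E|=3  E = 0-q->1 2-q->3 3-q->3
step 2: apply R3 at {0↦3, 1↦1, 2↦2}  → |V|=4 |E|=2  E = 0-q->1 3-q->3
final graph: no rule applies after step 2
NF nodes: {0:B, 1:C, 2:A, 3:C}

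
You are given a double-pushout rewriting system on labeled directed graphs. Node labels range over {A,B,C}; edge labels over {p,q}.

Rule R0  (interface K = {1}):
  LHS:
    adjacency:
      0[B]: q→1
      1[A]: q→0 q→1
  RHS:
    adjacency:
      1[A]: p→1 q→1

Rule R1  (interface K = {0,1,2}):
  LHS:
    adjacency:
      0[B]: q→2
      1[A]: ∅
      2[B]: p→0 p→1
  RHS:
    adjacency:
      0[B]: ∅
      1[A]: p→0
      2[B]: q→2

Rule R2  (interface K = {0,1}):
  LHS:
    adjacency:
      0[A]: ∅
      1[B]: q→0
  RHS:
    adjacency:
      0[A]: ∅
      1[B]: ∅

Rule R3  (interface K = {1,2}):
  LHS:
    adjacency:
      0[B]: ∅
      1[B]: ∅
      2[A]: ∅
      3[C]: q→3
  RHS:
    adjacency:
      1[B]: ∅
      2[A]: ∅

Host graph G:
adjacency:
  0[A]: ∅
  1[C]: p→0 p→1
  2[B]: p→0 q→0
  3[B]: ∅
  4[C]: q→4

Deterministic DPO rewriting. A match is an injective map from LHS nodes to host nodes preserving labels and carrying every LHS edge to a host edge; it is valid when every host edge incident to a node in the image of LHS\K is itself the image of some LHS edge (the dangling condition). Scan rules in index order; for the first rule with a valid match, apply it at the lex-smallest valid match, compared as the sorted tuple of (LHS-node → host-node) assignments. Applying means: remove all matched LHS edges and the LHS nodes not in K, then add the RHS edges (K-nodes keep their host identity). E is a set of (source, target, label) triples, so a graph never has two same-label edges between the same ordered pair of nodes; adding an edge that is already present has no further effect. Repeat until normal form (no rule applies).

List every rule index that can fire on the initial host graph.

Answer: [R2,R3]

Derivation:
R0: no valid match — LHS pattern not found
R1: no valid match — LHS pattern not found
R2: 1 valid match — {0↦0, 1↦2}
R3: 1 valid match — {0↦3, 1↦2, 2↦0, 3↦4}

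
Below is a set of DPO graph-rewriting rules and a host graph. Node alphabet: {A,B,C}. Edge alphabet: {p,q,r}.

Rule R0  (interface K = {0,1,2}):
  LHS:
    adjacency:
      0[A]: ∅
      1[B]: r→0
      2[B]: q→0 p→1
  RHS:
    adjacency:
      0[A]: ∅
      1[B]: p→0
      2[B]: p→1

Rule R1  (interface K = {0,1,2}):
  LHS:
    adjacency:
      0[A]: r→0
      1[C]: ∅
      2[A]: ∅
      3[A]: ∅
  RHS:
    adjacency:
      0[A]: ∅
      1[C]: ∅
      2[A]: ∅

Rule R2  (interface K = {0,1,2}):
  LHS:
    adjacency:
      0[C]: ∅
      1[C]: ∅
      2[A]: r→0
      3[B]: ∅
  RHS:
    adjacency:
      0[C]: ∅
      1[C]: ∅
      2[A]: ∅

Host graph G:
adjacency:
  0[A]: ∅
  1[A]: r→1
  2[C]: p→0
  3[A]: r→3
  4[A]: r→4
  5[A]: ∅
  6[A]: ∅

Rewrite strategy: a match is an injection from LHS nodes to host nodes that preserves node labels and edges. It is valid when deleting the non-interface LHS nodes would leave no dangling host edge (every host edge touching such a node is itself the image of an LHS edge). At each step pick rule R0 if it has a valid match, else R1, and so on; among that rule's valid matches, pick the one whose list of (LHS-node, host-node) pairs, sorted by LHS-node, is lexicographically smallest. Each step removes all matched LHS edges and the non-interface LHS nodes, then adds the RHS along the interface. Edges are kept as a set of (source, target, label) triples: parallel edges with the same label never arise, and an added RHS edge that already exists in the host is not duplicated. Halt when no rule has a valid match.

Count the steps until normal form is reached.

initial: |V|=7 |E|=4  E = 1-r->1 2-p->0 3-r->3 4-r->4
step 1: apply R1 at {0↦1, 1↦2, 2↦0, 3↦5}  → |V|=6 |E|=3  E = 2-p->0 3-r->3 4-r->4
step 2: apply R1 at {0↦3, 1↦2, 2↦0, 3↦1}  → |V|=5 |E|=2  E = 2-p->0 4-r->4
step 3: apply R1 at {0↦4, 1↦2, 2↦0, 3↦3}  → |V|=4 |E|=1  E = 2-p->0
final graph: no rule applies after step 3

Answer: 3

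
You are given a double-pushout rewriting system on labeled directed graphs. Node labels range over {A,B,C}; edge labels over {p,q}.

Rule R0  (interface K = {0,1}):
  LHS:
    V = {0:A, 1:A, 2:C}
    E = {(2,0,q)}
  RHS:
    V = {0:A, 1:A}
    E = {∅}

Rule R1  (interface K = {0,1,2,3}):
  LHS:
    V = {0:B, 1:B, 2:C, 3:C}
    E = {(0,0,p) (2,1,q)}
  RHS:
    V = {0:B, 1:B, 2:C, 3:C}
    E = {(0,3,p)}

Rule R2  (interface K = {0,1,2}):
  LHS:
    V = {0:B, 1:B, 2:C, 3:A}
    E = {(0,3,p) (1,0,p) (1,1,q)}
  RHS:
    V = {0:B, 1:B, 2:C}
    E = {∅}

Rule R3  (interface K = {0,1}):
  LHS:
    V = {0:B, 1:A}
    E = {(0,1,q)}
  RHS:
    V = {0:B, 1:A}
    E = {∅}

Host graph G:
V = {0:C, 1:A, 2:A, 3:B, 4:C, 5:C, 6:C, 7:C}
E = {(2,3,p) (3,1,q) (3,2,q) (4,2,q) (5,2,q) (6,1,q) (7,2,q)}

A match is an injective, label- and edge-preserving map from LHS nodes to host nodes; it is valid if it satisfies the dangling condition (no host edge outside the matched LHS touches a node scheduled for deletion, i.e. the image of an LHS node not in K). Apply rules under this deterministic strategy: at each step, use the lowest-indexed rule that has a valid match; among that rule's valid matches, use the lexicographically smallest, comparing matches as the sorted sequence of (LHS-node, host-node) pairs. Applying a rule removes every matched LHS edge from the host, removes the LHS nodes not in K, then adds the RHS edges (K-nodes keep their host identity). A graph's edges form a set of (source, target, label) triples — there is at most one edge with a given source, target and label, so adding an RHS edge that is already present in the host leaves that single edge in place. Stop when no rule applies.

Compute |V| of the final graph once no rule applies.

Answer: 4

Rewrite trace:
[0] host  ⇒  8 nodes, 7 edges  {2-p->3 3-q->1 3-q->2 4-q->2 5-q->2 6-q->1 7-q->2}
[1] R0 @ {0↦1, 1↦2, 2↦6}  ⇒  7 nodes, 6 edges  {2-p->3 3-q->1 3-q->2 4-q->2 5-q->2 7-q->2}
[2] R0 @ {0↦2, 1↦1, 2↦4}  ⇒  6 nodes, 5 edges  {2-p->3 3-q->1 3-q->2 5-q->2 7-q->2}
[3] R0 @ {0↦2, 1↦1, 2↦5}  ⇒  5 nodes, 4 edges  {2-p->3 3-q->1 3-q->2 7-q->2}
[4] R0 @ {0↦2, 1↦1, 2↦7}  ⇒  4 nodes, 3 edges  {2-p->3 3-q->1 3-q->2}
[5] R3 @ {0↦3, 1↦1}  ⇒  4 nodes, 2 edges  {2-p->3 3-q->2}
[6] R3 @ {0↦3, 1↦2}  ⇒  4 nodes, 1 edges  {2-p->3}
normal form: no rule applies after step 6
NF nodes: {0:C, 1:A, 2:A, 3:B}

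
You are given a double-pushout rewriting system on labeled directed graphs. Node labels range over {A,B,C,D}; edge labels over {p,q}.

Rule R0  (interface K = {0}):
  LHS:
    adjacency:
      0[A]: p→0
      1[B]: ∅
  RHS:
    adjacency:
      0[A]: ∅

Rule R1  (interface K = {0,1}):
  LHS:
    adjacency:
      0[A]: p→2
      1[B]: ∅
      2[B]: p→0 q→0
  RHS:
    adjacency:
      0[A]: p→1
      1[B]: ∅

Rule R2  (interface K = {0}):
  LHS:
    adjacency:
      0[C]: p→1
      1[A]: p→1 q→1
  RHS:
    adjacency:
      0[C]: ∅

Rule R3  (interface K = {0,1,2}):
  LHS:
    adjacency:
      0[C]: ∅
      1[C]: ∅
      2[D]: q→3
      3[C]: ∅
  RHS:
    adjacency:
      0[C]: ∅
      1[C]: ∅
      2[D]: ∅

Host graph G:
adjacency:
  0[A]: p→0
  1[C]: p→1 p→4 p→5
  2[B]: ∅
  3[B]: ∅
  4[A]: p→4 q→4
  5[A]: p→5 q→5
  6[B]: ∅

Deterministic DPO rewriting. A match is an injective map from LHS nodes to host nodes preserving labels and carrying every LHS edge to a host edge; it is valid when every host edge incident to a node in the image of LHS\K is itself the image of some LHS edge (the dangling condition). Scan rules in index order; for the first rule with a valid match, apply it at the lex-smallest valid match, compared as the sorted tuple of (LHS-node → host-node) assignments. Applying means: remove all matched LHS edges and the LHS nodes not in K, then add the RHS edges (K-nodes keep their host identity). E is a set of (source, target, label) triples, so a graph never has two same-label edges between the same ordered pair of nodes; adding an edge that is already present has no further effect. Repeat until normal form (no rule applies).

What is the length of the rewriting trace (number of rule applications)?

Answer: 3

Steps:
[0] host  ⇒  7 nodes, 8 edges  {0-p->0 1-p->1 1-p->4 1-p->5 4-p->4 4-q->4 5-p->5 5-q->5}
[1] R0 @ {0↦0, 1↦2}  ⇒  6 nodes, 7 edges  {1-p->1 1-p->4 1-p->5 4-p->4 4-q->4 5-p->5 5-q->5}
[2] R0 @ {0↦4, 1↦3}  ⇒  5 nodes, 6 edges  {1-p->1 1-p->4 1-p->5 4-q->4 5-p->5 5-q->5}
[3] R0 @ {0↦5, 1↦6}  ⇒  4 nodes, 5 edges  {1-p->1 1-p->4 1-p->5 4-q->4 5-q->5}
halt: no rule applies after step 3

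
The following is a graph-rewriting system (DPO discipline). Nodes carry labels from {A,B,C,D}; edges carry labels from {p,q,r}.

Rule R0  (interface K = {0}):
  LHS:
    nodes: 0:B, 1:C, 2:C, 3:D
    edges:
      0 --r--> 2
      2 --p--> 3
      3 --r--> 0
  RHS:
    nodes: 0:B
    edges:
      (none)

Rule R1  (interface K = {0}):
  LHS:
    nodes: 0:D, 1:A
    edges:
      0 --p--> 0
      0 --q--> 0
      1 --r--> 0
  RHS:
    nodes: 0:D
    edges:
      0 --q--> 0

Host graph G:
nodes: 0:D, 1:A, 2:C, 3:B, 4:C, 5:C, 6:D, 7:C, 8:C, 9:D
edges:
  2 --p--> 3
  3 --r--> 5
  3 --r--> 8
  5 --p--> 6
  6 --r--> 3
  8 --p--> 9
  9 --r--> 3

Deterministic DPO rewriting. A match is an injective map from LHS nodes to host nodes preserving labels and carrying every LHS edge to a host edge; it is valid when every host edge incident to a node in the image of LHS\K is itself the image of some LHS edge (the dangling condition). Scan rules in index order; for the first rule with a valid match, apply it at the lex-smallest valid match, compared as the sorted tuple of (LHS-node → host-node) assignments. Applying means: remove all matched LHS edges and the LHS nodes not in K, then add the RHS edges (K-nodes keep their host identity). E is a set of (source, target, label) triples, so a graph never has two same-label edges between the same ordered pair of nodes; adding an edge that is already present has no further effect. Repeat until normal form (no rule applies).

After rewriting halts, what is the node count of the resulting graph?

[0] host  ⇒  10 nodes, 7 edges  {2-p->3 3-r->5 3-r->8 5-p->6 6-r->3 8-p->9 9-r->3}
[1] R0 @ {0↦3, 1↦4, 2↦5, 3↦6}  ⇒  7 nodes, 4 edges  {2-p->3 3-r->8 8-p->9 9-r->3}
[2] R0 @ {0↦3, 1↦7, 2↦8, 3↦9}  ⇒  4 nodes, 1 edges  {2-p->3}
halt: no rule applies after step 2
NF nodes: {0:D, 1:A, 2:C, 3:B}

Answer: 4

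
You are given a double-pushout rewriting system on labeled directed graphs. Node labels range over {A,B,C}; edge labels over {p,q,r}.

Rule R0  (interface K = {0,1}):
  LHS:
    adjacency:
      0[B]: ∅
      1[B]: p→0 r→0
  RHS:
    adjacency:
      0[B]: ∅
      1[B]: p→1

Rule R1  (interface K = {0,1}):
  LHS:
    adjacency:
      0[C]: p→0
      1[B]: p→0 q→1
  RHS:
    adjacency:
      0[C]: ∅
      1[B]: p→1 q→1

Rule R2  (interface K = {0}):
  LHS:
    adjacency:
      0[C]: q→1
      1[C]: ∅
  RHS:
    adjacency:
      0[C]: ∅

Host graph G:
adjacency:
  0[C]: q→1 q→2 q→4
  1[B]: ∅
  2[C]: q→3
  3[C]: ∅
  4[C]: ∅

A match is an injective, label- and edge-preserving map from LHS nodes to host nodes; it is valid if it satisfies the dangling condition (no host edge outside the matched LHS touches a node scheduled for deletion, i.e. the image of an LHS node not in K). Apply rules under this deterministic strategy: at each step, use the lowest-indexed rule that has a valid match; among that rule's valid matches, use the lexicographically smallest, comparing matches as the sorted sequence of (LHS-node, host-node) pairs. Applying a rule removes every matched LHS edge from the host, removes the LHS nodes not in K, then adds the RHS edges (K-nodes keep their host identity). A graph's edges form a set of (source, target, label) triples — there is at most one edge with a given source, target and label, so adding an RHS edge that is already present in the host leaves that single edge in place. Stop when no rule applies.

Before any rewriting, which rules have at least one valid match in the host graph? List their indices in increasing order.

R0: no valid match — LHS pattern not found
R1: no valid match — LHS pattern not found
R2: 2 valid matches — {0↦0, 1↦4}, {0↦2, 1↦3}

Answer: [R2]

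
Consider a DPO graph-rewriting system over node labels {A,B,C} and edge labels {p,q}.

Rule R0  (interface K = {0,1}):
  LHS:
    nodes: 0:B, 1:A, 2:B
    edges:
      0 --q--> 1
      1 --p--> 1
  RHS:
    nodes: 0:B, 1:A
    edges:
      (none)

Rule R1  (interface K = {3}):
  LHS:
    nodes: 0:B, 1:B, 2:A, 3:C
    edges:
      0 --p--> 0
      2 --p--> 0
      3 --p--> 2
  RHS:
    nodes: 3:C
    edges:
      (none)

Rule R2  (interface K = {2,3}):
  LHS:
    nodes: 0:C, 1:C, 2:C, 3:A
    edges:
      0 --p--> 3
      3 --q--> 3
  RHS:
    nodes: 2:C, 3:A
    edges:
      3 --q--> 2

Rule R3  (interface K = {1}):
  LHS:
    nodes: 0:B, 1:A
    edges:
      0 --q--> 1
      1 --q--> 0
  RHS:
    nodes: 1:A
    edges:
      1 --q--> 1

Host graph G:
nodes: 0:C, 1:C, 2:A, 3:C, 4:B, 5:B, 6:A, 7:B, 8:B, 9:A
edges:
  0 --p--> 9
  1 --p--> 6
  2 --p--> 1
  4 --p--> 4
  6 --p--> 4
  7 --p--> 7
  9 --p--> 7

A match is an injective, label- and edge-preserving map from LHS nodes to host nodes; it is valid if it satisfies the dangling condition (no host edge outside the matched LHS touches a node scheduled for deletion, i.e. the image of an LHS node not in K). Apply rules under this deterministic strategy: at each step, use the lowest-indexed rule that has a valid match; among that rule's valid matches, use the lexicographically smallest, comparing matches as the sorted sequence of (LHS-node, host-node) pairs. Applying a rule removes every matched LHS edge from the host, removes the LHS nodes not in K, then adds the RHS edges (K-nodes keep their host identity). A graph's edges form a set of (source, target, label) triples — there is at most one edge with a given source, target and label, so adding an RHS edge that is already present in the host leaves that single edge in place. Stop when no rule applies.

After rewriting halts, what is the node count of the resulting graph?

Answer: 4

Steps:
start.  V:10 E:7  edges: 0-p->9 1-p->6 2-p->1 4-p->4 6-p->4 7-p->7 9-p->7
1. fire R1 via {0↦4, 1↦5, 2↦6, 3↦1}  →  V:7 E:4  edges: 0-p->9 2-p->1 7-p->7 9-p->7
2. fire R1 via {0↦7, 1↦8, 2↦9, 3↦0}  →  V:4 E:1  edges: 2-p->1
normal form: no rule applies after step 2
NF nodes: {0:C, 1:C, 2:A, 3:C}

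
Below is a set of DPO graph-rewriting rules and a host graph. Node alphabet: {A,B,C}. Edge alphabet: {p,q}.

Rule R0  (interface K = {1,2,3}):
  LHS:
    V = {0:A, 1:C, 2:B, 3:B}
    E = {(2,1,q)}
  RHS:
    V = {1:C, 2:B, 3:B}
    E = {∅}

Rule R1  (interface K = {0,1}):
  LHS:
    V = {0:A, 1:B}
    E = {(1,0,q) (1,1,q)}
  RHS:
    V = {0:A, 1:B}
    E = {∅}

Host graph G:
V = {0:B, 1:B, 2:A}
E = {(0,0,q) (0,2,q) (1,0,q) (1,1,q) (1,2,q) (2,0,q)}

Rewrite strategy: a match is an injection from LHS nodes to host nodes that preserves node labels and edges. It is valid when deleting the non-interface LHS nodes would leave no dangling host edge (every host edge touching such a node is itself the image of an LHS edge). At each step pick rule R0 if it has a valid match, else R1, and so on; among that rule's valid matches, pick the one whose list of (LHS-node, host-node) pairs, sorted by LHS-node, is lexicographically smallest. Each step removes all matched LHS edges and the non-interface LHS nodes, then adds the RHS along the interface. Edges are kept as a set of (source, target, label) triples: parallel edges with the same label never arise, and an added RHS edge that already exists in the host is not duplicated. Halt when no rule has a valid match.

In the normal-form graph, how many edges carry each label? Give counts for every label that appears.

initial: |V|=3 |E|=6  E = 0-q->0 0-q->2 1-q->0 1-q->1 1-q->2 2-q->0
step 1: apply R1 at {0↦2, 1↦0}  → |V|=3 |E|=4  E = 1-q->0 1-q->1 1-q->2 2-q->0
step 2: apply R1 at {0↦2, 1↦1}  → |V|=3 |E|=2  E = 1-q->0 2-q->0
normal form: no rule applies after step 2
NF edges: [(1, 0, 'q'), (2, 0, 'q')]

Answer: q:2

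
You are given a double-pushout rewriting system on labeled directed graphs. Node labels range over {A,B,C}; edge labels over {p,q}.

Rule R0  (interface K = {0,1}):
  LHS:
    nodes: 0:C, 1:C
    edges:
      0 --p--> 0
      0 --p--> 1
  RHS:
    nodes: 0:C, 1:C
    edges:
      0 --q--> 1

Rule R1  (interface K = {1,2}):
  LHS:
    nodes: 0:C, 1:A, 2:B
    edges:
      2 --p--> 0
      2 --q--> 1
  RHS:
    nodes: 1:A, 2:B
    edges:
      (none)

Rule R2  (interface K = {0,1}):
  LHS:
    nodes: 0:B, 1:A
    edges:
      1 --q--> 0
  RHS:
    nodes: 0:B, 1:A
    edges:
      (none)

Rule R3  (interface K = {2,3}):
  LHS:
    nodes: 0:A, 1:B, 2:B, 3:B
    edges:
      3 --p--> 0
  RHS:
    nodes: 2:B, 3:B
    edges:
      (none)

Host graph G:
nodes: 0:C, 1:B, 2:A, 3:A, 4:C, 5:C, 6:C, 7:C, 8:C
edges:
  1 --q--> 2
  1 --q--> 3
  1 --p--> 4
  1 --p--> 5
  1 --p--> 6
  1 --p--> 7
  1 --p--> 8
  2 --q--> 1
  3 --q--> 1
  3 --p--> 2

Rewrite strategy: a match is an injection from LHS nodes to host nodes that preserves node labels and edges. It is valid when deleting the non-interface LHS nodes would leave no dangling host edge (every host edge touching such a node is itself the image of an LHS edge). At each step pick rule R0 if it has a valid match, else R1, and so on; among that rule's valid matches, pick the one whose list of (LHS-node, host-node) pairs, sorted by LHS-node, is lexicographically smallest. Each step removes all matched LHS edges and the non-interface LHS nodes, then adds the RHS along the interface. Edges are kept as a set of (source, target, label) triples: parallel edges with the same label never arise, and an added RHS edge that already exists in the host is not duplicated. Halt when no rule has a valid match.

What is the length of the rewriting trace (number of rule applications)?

[0] host  ⇒  9 nodes, 10 edges  {1-q->2 1-q->3 1-p->4 1-p->5 1-p->6 1-p->7 1-p->8 2-q->1 3-q->1 3-p->2}
[1] R1 @ {0↦4, 1↦2, 2↦1}  ⇒  8 nodes, 8 edges  {1-q->3 1-p->5 1-p->6 1-p->7 1-p->8 2-q->1 3-q->1 3-p->2}
[2] R1 @ {0↦5, 1↦3, 2↦1}  ⇒  7 nodes, 6 edges  {1-p->6 1-p->7 1-p->8 2-q->1 3-q->1 3-p->2}
[3] R2 @ {0↦1, 1↦2}  ⇒  7 nodes, 5 edges  {1-p->6 1-p->7 1-p->8 3-q->1 3-p->2}
[4] R2 @ {0↦1, 1↦3}  ⇒  7 nodes, 4 edges  {1-p->6 1-p->7 1-p->8 3-p->2}
normal form: no rule applies after step 4

Answer: 4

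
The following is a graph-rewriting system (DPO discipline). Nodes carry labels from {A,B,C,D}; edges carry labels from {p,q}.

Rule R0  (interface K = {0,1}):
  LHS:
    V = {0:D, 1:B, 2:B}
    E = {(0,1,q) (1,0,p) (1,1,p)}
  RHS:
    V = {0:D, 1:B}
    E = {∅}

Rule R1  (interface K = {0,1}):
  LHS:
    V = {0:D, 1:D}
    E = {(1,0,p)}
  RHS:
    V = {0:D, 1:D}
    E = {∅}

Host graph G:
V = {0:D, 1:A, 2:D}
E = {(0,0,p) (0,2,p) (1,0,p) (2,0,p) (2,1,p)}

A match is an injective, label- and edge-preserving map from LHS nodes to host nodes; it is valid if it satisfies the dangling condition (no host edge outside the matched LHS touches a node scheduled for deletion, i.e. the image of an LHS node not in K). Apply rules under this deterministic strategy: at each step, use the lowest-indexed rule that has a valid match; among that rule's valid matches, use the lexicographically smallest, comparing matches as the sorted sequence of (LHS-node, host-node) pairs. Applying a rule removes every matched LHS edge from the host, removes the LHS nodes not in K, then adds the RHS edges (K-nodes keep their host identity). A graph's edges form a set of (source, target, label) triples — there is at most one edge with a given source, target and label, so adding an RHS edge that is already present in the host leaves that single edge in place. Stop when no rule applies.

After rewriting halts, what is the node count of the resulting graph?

Answer: 3

Steps:
start.  V:3 E:5  edges: 0-p->0 0-p->2 1-p->0 2-p->0 2-p->1
1. fire R1 via {0↦0, 1↦2}  →  V:3 E:4  edges: 0-p->0 0-p->2 1-p->0 2-p->1
2. fire R1 via {0↦2, 1↦0}  →  V:3 E:3  edges: 0-p->0 1-p->0 2-p->1
normal form: no rule applies after step 2
NF nodes: {0:D, 1:A, 2:D}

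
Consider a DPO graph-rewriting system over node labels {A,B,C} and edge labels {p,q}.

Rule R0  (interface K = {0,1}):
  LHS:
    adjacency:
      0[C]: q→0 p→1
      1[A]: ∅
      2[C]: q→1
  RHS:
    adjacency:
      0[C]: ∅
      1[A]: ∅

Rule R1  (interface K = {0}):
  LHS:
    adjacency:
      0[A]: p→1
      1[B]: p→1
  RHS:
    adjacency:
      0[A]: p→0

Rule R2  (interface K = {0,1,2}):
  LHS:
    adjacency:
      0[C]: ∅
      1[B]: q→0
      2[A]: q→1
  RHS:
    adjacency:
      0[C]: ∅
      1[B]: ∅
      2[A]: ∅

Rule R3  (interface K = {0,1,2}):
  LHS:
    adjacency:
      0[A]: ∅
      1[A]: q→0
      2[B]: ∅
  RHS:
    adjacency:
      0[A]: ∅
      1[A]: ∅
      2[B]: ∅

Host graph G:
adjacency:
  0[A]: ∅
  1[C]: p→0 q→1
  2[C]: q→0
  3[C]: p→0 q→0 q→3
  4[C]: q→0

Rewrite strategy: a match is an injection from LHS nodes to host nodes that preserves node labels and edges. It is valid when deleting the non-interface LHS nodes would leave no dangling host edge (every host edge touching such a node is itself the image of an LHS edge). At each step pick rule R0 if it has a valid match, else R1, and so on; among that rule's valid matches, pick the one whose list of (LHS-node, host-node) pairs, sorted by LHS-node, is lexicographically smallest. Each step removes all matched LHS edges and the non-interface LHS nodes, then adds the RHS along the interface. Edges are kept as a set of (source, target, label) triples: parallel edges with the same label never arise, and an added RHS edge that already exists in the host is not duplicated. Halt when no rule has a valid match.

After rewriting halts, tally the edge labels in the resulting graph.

Answer: q:1

Derivation:
[0] host  ⇒  5 nodes, 7 edges  {1-p->0 1-q->1 2-q->0 3-p->0 3-q->0 3-q->3 4-q->0}
[1] R0 @ {0↦1, 1↦0, 2↦2}  ⇒  4 nodes, 4 edges  {3-p->0 3-q->0 3-q->3 4-q->0}
[2] R0 @ {0↦3, 1↦0, 2↦4}  ⇒  3 nodes, 1 edges  {3-q->0}
normal form: no rule applies after step 2
NF edges: [(3, 0, 'q')]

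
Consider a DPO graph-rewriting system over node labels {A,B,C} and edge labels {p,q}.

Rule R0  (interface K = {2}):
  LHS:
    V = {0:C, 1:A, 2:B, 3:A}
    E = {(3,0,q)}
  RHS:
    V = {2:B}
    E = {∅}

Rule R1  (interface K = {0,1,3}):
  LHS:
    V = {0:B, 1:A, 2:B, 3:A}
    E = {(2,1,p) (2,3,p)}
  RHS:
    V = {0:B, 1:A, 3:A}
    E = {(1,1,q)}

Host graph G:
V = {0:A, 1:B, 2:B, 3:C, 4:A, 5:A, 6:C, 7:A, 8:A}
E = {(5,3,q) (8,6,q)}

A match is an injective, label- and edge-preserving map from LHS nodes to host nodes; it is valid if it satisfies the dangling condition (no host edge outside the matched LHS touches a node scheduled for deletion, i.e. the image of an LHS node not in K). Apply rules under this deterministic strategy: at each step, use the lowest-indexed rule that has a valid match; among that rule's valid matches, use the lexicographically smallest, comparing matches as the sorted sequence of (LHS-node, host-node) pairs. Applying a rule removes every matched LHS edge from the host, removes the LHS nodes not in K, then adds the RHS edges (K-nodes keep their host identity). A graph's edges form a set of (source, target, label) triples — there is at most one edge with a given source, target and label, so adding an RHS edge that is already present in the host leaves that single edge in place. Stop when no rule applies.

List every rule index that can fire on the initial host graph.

R0: 12 valid matches — {0↦3, 1↦0, 2↦1, 3↦5}, {0↦3, 1↦0, 2↦2, 3↦5}, {0↦3, 1↦4, 2↦1, 3↦5} (+9 more)
R1: no valid match — LHS pattern not found

Answer: [R0]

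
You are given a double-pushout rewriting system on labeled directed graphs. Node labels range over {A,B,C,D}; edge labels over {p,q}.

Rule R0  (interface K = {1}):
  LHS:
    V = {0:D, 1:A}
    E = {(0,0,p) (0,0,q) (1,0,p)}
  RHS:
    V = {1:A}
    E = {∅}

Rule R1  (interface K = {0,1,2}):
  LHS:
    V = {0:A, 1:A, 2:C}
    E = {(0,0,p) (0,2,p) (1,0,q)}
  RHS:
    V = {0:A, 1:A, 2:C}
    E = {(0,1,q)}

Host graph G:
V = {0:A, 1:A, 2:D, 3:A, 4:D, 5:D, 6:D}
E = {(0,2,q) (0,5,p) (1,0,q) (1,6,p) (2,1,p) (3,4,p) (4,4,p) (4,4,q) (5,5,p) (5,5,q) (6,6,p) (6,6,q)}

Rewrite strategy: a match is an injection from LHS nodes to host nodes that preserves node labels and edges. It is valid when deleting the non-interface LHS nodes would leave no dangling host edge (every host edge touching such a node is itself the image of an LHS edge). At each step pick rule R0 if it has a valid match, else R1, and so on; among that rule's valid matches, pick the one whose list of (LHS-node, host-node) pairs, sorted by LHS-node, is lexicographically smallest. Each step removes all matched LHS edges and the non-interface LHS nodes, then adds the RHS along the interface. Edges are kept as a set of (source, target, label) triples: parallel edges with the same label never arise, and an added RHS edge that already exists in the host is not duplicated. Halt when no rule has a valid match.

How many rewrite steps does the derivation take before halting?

Answer: 3

Derivation:
[0] host  ⇒  7 nodes, 12 edges  {0-q->2 0-p->5 1-q->0 1-p->6 2-p->1 3-p->4 4-p->4 4-q->4 5-p->5 5-q->5 6-p->6 6-q->6}
[1] R0 @ {0↦4, 1↦3}  ⇒  6 nodes, 9 edges  {0-q->2 0-p->5 1-q->0 1-p->6 2-p->1 5-p->5 5-q->5 6-p->6 6-q->6}
[2] R0 @ {0↦5, 1↦0}  ⇒  5 nodes, 6 edges  {0-q->2 1-q->0 1-p->6 2-p->1 6-p->6 6-q->6}
[3] R0 @ {0↦6, 1↦1}  ⇒  4 nodes, 3 edges  {0-q->2 1-q->0 2-p->1}
final graph: no rule applies after step 3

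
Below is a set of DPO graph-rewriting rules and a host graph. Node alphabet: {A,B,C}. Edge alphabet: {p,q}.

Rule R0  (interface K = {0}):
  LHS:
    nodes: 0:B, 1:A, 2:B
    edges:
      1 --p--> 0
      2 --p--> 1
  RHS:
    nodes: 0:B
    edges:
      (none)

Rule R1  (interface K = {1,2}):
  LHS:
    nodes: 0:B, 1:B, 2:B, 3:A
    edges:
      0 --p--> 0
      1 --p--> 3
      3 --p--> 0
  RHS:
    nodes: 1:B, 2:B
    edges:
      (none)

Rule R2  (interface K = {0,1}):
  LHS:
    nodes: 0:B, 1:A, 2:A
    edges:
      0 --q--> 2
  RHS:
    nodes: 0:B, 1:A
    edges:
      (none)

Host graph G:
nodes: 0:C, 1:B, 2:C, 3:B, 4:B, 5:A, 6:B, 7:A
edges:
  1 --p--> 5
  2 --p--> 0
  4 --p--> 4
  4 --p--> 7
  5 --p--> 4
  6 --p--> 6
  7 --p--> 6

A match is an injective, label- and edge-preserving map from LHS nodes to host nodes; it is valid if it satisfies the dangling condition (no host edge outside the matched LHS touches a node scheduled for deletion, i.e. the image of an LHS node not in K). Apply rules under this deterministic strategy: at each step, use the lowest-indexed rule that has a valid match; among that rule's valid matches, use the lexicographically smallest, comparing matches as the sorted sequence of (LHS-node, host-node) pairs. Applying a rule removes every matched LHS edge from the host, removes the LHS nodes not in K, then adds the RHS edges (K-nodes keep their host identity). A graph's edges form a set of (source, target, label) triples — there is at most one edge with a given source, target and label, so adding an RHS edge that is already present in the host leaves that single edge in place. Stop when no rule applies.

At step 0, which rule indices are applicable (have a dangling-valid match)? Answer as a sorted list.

Answer: [R0,R1]

Derivation:
R0: 1 valid match — {0↦4, 1↦5, 2↦1}
R1: 2 valid matches — {0↦6, 1↦4, 2↦1, 3↦7}, {0↦6, 1↦4, 2↦3, 3↦7}
R2: no valid match — LHS pattern not found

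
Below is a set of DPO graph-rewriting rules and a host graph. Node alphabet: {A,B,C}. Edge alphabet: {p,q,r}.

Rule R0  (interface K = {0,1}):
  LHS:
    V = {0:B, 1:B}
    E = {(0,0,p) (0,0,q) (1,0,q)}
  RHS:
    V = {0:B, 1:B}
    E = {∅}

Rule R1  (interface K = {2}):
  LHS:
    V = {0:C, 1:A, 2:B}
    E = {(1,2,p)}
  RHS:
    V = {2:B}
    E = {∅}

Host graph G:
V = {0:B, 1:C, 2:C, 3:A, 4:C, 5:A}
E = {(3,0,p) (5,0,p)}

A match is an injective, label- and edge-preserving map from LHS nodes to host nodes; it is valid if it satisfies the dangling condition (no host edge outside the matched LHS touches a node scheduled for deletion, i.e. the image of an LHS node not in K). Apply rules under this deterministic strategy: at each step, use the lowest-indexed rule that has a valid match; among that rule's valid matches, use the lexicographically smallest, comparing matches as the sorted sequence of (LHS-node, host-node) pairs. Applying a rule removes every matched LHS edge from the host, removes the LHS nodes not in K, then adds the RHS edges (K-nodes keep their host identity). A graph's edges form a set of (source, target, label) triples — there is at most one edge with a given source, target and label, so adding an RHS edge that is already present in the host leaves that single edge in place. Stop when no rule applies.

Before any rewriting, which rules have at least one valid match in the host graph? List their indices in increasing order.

Answer: [R1]

Rewrite trace:
R0: no valid match — LHS pattern not found
R1: 6 valid matches — {0↦1, 1↦3, 2↦0}, {0↦1, 1↦5, 2↦0}, {0↦2, 1↦3, 2↦0} (+3 more)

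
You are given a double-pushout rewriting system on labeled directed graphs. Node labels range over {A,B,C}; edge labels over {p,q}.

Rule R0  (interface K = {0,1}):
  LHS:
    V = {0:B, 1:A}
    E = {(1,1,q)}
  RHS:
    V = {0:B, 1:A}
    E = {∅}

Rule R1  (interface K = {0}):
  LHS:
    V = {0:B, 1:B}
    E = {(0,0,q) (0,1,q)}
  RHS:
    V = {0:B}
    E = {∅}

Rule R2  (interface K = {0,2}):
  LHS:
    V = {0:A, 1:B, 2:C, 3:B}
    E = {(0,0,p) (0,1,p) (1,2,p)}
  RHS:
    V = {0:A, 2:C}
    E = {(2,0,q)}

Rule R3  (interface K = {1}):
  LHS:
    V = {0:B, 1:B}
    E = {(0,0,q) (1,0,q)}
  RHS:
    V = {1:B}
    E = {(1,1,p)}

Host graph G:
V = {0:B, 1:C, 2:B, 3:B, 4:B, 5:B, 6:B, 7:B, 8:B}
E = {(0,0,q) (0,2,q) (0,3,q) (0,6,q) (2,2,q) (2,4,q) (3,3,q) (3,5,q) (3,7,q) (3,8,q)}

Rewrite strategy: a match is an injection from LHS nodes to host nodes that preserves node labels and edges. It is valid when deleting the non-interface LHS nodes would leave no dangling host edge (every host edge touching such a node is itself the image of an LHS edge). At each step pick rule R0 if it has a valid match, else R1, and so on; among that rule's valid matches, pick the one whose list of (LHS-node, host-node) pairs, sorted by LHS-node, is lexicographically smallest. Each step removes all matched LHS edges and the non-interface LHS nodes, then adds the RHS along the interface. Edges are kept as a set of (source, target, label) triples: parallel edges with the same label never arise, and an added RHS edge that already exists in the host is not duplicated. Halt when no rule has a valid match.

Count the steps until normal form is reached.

Answer: 3

Derivation:
[0] host  ⇒  9 nodes, 10 edges  {0-q->0 0-q->2 0-q->3 0-q->6 2-q->2 2-q->4 3-q->3 3-q->5 3-q->7 3-q->8}
[1] R1 @ {0↦0, 1↦6}  ⇒  8 nodes, 8 edges  {0-q->2 0-q->3 2-q->2 2-q->4 3-q->3 3-q->5 3-q->7 3-q->8}
[2] R1 @ {0↦2, 1↦4}  ⇒  7 nodes, 6 edges  {0-q->2 0-q->3 3-q->3 3-q->5 3-q->7 3-q->8}
[3] R1 @ {0↦3, 1↦5}  ⇒  6 nodes, 4 edges  {0-q->2 0-q->3 3-q->7 3-q->8}
final graph: no rule applies after step 3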